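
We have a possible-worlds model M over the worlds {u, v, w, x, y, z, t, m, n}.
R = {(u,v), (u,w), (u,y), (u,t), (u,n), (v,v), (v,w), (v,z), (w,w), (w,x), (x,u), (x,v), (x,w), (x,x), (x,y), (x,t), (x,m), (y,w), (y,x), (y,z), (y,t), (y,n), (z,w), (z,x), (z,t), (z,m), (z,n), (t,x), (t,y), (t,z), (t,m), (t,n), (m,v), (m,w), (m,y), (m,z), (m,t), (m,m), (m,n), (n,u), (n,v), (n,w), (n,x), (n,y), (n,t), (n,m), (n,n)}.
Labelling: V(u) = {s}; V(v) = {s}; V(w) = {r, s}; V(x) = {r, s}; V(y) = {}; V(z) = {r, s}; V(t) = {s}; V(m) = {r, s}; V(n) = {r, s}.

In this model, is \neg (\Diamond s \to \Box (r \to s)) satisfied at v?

Recall that \Box ψ holds at a world iff ψ holds at every accessible world, and \Diamond ψ holds iff ψ holds at some accessible world.
At v: \Diamond s \to \Box (r \to s) is true, so \neg (\Diamond s \to \Box (r \to s)) is false.
  At v: \Diamond s is true, \Box (r \to s) is true, so \Diamond s \to \Box (r \to s) is true.
    At v: \Diamond s requires s at some successor in {v, w, z}.
      s holds at v, so \Diamond s is true at v.
    At v: \Box (r \to s) requires r \to s at every successor {v, w, z}.
      At v: r \to s is true.
      At w: r \to s is true.
      At z: r \to s is true.
    So \Box (r \to s) is true at v.

No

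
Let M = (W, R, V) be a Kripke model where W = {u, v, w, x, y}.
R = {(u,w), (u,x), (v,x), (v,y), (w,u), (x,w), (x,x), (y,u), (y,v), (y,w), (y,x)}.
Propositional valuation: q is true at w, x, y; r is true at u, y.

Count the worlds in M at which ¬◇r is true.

Recall that ◇ψ holds at a world iff ψ holds at some accessible world.
Let φ = ¬◇r. Evaluate φ at each world:
  u (successors {w, x}): φ is true.
  v (successors {x, y}): φ is false.
  w (successors {u}): φ is false.
  x (successors {w, x}): φ is true.
  y (successors {u, v, w, x}): φ is false.
For instance, at w:
  At w: ◇r is true, so ¬◇r is false.
    At w: ◇r requires r at some successor in {u}.
      r holds at u, so ◇r is true at w.
Satisfying worlds: {u, x}

2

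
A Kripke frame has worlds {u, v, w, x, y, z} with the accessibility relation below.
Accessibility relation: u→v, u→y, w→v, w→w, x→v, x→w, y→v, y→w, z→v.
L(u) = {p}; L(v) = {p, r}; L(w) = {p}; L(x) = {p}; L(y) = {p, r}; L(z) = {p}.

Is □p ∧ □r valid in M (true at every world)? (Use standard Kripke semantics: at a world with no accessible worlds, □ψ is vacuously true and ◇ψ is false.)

No

Let φ = □p ∧ □r. Evaluate φ at each world:
  u (successors {v, y}): φ is true.
  v (successors ∅): φ is true.
  w (successors {v, w}): φ is false.
  x (successors {v, w}): φ is false.
  y (successors {v, w}): φ is false.
  z (successors {v}): φ is true.
Detail at w (counterexample):
  At w: □p is true, □r is false, so □p ∧ □r is false.
    At w: □p requires p at every successor {v, w}.
      At v: p is true.
      At w: p is true.
    So □p is true at w.
    At w: □r requires r at every successor {v, w}.
      r fails at w, so □r is false at w.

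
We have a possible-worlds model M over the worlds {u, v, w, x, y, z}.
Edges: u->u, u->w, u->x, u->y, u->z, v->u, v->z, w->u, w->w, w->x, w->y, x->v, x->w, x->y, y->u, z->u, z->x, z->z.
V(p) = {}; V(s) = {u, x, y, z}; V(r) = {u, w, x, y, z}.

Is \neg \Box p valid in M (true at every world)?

Yes

Let φ = \neg \Box p. Evaluate φ at each world:
  u (successors {u, w, x, y, z}): φ is true.
  v (successors {u, z}): φ is true.
  w (successors {u, w, x, y}): φ is true.
  x (successors {v, w, y}): φ is true.
  y (successors {u}): φ is true.
  z (successors {u, x, z}): φ is true.
For instance, at z:
  At z: \Box p is false, so \neg \Box p is true.
    At z: \Box p requires p at every successor {u, x, z}.
      p fails at u, so \Box p is false at z.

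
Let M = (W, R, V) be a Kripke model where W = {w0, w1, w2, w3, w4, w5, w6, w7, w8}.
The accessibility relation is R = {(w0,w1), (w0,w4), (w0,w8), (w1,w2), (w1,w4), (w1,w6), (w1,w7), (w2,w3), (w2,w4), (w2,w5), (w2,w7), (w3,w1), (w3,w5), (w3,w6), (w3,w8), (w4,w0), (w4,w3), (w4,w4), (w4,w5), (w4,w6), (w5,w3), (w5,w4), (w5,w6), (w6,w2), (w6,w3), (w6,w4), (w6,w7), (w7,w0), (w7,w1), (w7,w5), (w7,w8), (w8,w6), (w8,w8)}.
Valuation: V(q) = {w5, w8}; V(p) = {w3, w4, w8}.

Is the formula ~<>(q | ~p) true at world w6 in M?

No

At w6: <>(q | ~p) is true, so ~<>(q | ~p) is false.
  At w6: <>(q | ~p) requires q | ~p at some successor in {w2, w3, w4, w7}.
    q | ~p holds at w2, so <>(q | ~p) is true at w6.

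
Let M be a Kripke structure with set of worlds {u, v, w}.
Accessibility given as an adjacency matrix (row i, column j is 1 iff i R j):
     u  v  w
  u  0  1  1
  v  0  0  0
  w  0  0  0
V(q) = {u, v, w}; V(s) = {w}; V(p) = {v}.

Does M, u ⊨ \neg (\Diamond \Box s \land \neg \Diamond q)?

Yes

At u: \Diamond \Box s \land \neg \Diamond q is false, so \neg (\Diamond \Box s \land \neg \Diamond q) is true.
  At u: \Diamond \Box s is true, \neg \Diamond q is false, so \Diamond \Box s \land \neg \Diamond q is false.
    At u: \Diamond \Box s requires \Box s at some successor in {v, w}.
      \Box s holds at v, so \Diamond \Box s is true at u.
    At u: \Diamond q is true, so \neg \Diamond q is false.
      At u: \Diamond q requires q at some successor in {v, w}.
        q holds at v, so \Diamond q is true at u.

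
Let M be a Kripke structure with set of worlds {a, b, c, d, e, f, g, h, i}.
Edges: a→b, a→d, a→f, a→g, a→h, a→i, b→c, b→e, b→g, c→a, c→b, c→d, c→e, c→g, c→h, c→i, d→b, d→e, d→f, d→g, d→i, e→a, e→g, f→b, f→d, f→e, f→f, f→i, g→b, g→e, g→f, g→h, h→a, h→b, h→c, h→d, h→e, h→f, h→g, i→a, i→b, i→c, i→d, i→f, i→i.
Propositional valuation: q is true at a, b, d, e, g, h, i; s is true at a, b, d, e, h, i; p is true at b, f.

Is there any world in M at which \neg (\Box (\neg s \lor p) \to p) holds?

No

Recall that \Box ψ holds at a world iff ψ holds at every accessible world, and \Diamond ψ holds iff ψ holds at some accessible world.
Let φ = \neg (\Box (\neg s \lor p) \to p). Evaluate φ at each world:
  a (successors {b, d, f, g, h, i}): φ is false.
  b (successors {c, e, g}): φ is false.
  c (successors {a, b, d, e, g, h, i}): φ is false.
  d (successors {b, e, f, g, i}): φ is false.
  e (successors {a, g}): φ is false.
  f (successors {b, d, e, f, i}): φ is false.
  g (successors {b, e, f, h}): φ is false.
  h (successors {a, b, c, d, e, f, g}): φ is false.
  i (successors {a, b, c, d, f, i}): φ is false.
For instance, at f:
  At f: \Box (\neg s \lor p) \to p is true, so \neg (\Box (\neg s \lor p) \to p) is false.
    At f: \Box (\neg s \lor p) is false, p is true, so \Box (\neg s \lor p) \to p is true.
      At f: \Box (\neg s \lor p) requires \neg s \lor p at every successor {b, d, e, f, i}.
        \neg s \lor p fails at d, so \Box (\neg s \lor p) is false at f.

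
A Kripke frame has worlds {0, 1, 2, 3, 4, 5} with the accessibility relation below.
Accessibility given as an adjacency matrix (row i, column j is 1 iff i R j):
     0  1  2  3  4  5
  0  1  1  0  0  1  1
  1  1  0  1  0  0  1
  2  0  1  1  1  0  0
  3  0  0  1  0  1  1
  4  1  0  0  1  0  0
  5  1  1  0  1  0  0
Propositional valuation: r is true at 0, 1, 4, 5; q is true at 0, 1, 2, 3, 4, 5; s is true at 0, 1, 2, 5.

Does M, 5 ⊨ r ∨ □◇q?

At 5: r is true, □◇q is true, so r ∨ □◇q is true.
  At 5: □◇q requires ◇q at every successor {0, 1, 3}.
      At 0: ◇q requires q at some successor in {0, 1, 4, 5}.
        q holds at 0, so ◇q is true at 0.
      At 1: ◇q requires q at some successor in {0, 2, 5}.
        q holds at 0, so ◇q is true at 1.
      At 3: ◇q requires q at some successor in {2, 4, 5}.
        q holds at 2, so ◇q is true at 3.
  So □◇q is true at 5.

Yes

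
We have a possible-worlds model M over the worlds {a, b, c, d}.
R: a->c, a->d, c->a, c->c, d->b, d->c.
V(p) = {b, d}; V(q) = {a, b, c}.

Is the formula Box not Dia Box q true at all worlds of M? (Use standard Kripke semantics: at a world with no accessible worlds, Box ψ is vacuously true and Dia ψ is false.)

Recall that Box ψ holds at a world iff ψ holds at every accessible world, and Dia ψ holds iff ψ holds at some accessible world.
Let φ = Box not Dia Box q. Evaluate φ at each world:
  a (successors {c, d}): φ is false.
  b (successors ∅): φ is true.
  c (successors {a, c}): φ is false.
  d (successors {b, c}): φ is false.
Detail at a (counterexample):
  At a: Box not Dia Box q requires not Dia Box q at every successor {c, d}.
    not Dia Box q fails at c, so Box not Dia Box q is false at a.
      At c: Dia Box q is true, so not Dia Box q is false.

No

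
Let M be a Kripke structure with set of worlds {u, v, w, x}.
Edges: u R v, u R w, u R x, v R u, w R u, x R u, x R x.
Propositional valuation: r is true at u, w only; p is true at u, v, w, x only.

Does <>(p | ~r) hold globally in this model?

Recall that <>ψ holds at a world iff ψ holds at some accessible world.
Let φ = <>(p | ~r). Evaluate φ at each world:
  u (successors {v, w, x}): φ is true.
  v (successors {u}): φ is true.
  w (successors {u}): φ is true.
  x (successors {u, x}): φ is true.
For instance, at x:
  At x: <>(p | ~r) requires p | ~r at some successor in {u, x}.
    p | ~r holds at u, so <>(p | ~r) is true at x.

Yes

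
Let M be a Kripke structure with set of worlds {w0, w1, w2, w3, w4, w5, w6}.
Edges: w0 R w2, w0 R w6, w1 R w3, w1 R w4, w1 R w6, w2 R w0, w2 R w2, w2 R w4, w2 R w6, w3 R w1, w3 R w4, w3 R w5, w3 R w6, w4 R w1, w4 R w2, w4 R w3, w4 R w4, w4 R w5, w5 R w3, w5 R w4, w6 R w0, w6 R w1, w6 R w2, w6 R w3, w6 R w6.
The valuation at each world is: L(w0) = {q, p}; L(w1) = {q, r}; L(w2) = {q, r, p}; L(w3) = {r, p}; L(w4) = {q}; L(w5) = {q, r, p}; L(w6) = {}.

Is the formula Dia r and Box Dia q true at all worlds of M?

Let φ = Dia r and Box Dia q. Evaluate φ at each world:
  w0 (successors {w2, w6}): φ is true.
  w1 (successors {w3, w4, w6}): φ is true.
  w2 (successors {w0, w2, w4, w6}): φ is true.
  w3 (successors {w1, w4, w5, w6}): φ is true.
  w4 (successors {w1, w2, w3, w4, w5}): φ is true.
  w5 (successors {w3, w4}): φ is true.
  w6 (successors {w0, w1, w2, w3, w6}): φ is true.
For instance, at w6:
  At w6: Dia r is true, Box Dia q is true, so Dia r and Box Dia q is true.
    At w6: Dia r requires r at some successor in {w0, w1, w2, w3, w6}.
      r holds at w1, so Dia r is true at w6.
    At w6: Box Dia q requires Dia q at every successor {w0, w1, w2, w3, w6}.
      At w0: Dia q is true.
      At w1: Dia q is true.
      At w2: Dia q is true.
      At w3: Dia q is true.
      At w6: Dia q is true.
    So Box Dia q is true at w6.

Yes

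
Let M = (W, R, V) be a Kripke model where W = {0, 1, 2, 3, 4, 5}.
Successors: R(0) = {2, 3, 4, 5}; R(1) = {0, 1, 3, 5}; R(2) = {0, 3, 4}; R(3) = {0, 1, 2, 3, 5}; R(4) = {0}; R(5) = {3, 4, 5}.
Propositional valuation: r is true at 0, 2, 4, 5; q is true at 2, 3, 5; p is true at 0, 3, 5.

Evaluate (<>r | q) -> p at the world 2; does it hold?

At 2: <>r | q is true, p is false, so (<>r | q) -> p is false.
  At 2: <>r is true, q is true, so <>r | q is true.
    At 2: <>r requires r at some successor in {0, 3, 4}.
      r holds at 0, so <>r is true at 2.

No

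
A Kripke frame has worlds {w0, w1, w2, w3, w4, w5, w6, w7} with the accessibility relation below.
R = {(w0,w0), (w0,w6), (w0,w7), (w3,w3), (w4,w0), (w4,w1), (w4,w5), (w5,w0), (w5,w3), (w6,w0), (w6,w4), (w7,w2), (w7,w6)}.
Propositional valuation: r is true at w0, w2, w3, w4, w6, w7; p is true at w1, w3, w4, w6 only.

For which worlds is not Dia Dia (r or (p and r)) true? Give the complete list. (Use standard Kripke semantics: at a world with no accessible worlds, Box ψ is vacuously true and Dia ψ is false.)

w1, w2

Recall that Dia ψ holds at a world iff ψ holds at some accessible world.
Let φ = not Dia Dia (r or (p and r)). Evaluate φ at each world:
  w0 (successors {w0, w6, w7}): φ is false.
  w1 (successors ∅): φ is true.
  w2 (successors ∅): φ is true.
  w3 (successors {w3}): φ is false.
  w4 (successors {w0, w1, w5}): φ is false.
  w5 (successors {w0, w3}): φ is false.
  w6 (successors {w0, w4}): φ is false.
  w7 (successors {w2, w6}): φ is false.
For instance, at w0:
  At w0: Dia Dia (r or (p and r)) is true, so not Dia Dia (r or (p and r)) is false.
    At w0: Dia Dia (r or (p and r)) requires Dia (r or (p and r)) at some successor in {w0, w6, w7}.
      Dia (r or (p and r)) holds at w0, so Dia Dia (r or (p and r)) is true at w0.
Satisfying worlds: {w1, w2}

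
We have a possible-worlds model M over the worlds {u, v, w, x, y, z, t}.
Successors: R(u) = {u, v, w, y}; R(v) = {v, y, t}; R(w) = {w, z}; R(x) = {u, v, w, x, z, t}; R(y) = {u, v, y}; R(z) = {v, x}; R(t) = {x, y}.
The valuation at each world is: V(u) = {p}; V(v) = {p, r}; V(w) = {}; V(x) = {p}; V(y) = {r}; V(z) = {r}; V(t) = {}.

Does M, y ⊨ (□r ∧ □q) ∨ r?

Recall that □ψ holds at a world iff ψ holds at every accessible world, and ◇ψ holds iff ψ holds at some accessible world.
At y: □r ∧ □q is false, r is true, so (□r ∧ □q) ∨ r is true.
  At y: □r is false, □q is false, so □r ∧ □q is false.
    At y: □r requires r at every successor {u, v, y}.
      r fails at u, so □r is false at y.
    At y: □q requires q at every successor {u, v, y}.
      q fails at u, so □q is false at y.

Yes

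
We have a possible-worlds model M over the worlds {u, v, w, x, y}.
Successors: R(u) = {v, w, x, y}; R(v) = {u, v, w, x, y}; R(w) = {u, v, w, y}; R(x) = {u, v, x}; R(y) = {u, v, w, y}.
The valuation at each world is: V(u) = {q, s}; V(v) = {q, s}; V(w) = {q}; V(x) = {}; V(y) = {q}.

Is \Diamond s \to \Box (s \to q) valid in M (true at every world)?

Yes

Let φ = \Diamond s \to \Box (s \to q). Evaluate φ at each world:
  u (successors {v, w, x, y}): φ is true.
  v (successors {u, v, w, x, y}): φ is true.
  w (successors {u, v, w, y}): φ is true.
  x (successors {u, v, x}): φ is true.
  y (successors {u, v, w, y}): φ is true.
For instance, at x:
  At x: \Diamond s is true, \Box (s \to q) is true, so \Diamond s \to \Box (s \to q) is true.
    At x: \Diamond s requires s at some successor in {u, v, x}.
      s holds at u, so \Diamond s is true at x.
    At x: \Box (s \to q) requires s \to q at every successor {u, v, x}.
      At u: s \to q is true.
      At v: s \to q is true.
      At x: s \to q is true.
    So \Box (s \to q) is true at x.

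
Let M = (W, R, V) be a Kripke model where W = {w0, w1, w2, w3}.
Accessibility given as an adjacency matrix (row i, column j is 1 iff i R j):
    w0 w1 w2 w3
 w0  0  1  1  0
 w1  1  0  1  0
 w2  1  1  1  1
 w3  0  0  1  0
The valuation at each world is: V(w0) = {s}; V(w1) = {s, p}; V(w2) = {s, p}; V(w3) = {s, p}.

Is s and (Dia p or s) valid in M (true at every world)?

Let φ = s and (Dia p or s). Evaluate φ at each world:
  w0 (successors {w1, w2}): φ is true.
  w1 (successors {w0, w2}): φ is true.
  w2 (successors {w0, w1, w2, w3}): φ is true.
  w3 (successors {w2}): φ is true.
For instance, at w1:
  At w1: s is true, Dia p or s is true, so s and (Dia p or s) is true.
    At w1: Dia p is true, s is true, so Dia p or s is true.
      At w1: Dia p requires p at some successor in {w0, w2}.
        p holds at w2, so Dia p is true at w1.

Yes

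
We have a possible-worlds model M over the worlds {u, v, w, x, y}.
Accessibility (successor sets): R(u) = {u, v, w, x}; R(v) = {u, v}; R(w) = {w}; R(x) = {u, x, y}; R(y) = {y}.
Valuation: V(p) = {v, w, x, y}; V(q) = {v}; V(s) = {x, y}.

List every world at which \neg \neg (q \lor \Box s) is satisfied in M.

Recall that \Box ψ holds at a world iff ψ holds at every accessible world, and \Diamond ψ holds iff ψ holds at some accessible world.
Let φ = \neg \neg (q \lor \Box s). Evaluate φ at each world:
  u (successors {u, v, w, x}): φ is false.
  v (successors {u, v}): φ is true.
  w (successors {w}): φ is false.
  x (successors {u, x, y}): φ is false.
  y (successors {y}): φ is true.
For instance, at x:
  At x: \neg (q \lor \Box s) is true, so \neg \neg (q \lor \Box s) is false.
    At x: q \lor \Box s is false, so \neg (q \lor \Box s) is true.
      At x: q is false, \Box s is false, so q \lor \Box s is false.
Satisfying worlds: {v, y}

v, y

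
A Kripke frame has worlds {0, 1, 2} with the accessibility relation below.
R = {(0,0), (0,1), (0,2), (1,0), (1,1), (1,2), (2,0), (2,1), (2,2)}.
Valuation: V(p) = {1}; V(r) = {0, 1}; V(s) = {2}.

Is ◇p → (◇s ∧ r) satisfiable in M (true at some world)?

Let φ = ◇p → (◇s ∧ r). Evaluate φ at each world:
  0 (successors {0, 1, 2}): φ is true.
  1 (successors {0, 1, 2}): φ is true.
  2 (successors {0, 1, 2}): φ is false.
Detail at 0 (witness):
  At 0: ◇p is true, ◇s ∧ r is true, so ◇p → (◇s ∧ r) is true.
    At 0: ◇p requires p at some successor in {0, 1, 2}.
      p holds at 1, so ◇p is true at 0.
    At 0: ◇s is true, r is true, so ◇s ∧ r is true.
      At 0: ◇s requires s at some successor in {0, 1, 2}.
        s holds at 2, so ◇s is true at 0.

Yes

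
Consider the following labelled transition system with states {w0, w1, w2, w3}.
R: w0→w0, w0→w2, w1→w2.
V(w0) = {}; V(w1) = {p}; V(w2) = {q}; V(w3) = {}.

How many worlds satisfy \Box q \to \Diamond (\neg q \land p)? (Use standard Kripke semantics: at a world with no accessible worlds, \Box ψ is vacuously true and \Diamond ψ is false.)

1

Let φ = \Box q \to \Diamond (\neg q \land p). Evaluate φ at each world:
  w0 (successors {w0, w2}): φ is true.
  w1 (successors {w2}): φ is false.
  w2 (successors ∅): φ is false.
  w3 (successors ∅): φ is false.
For instance, at w1:
  At w1: \Box q is true, \Diamond (\neg q \land p) is false, so \Box q \to \Diamond (\neg q \land p) is false.
    At w1: \Box q requires q at every successor {w2}.
      At w2: q is true.
    So \Box q is true at w1.
    At w1: \Diamond (\neg q \land p) requires \neg q \land p at some successor in {w2}.
      At w2: \neg q \land p is false.
    So \Diamond (\neg q \land p) is false at w1.
Satisfying worlds: {w0}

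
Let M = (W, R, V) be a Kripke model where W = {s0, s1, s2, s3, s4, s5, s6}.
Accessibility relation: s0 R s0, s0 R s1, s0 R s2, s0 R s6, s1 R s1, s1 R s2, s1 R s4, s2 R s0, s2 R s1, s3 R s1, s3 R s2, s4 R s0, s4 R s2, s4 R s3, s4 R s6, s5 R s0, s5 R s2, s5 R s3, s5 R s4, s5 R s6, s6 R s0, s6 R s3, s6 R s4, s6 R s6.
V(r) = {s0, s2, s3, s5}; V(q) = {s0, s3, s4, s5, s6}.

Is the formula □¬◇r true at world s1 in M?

No

Recall that □ψ holds at a world iff ψ holds at every accessible world, and ◇ψ holds iff ψ holds at some accessible world.
At s1: □¬◇r requires ¬◇r at every successor {s1, s2, s4}.
  ¬◇r fails at s1, so □¬◇r is false at s1.
    At s1: ◇r is true, so ¬◇r is false.
      At s1: ◇r requires r at some successor in {s1, s2, s4}.
        r holds at s2, so ◇r is true at s1.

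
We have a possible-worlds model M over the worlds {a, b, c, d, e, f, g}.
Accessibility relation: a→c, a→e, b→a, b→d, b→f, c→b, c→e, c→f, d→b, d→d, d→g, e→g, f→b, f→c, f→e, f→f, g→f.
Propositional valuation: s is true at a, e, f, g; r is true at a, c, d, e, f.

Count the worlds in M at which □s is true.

Recall that □ψ holds at a world iff ψ holds at every accessible world, and ◇ψ holds iff ψ holds at some accessible world.
Let φ = □s. Evaluate φ at each world:
  a (successors {c, e}): φ is false.
  b (successors {a, d, f}): φ is false.
  c (successors {b, e, f}): φ is false.
  d (successors {b, d, g}): φ is false.
  e (successors {g}): φ is true.
  f (successors {b, c, e, f}): φ is false.
  g (successors {f}): φ is true.
For instance, at e:
  At e: □s requires s at every successor {g}.
    At g: s is true.
  So □s is true at e.
Satisfying worlds: {e, g}

2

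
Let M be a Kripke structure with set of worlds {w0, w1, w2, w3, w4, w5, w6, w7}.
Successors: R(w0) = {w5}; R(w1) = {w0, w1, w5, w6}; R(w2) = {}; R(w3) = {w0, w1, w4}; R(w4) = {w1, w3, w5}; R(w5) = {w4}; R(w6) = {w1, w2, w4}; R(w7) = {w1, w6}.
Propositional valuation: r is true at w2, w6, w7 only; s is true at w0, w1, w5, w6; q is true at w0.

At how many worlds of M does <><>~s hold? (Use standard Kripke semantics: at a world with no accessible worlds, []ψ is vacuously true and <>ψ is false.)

7

Let φ = <><>~s. Evaluate φ at each world:
  w0 (successors {w5}): φ is true.
  w1 (successors {w0, w1, w5, w6}): φ is true.
  w2 (successors ∅): φ is false.
  w3 (successors {w0, w1, w4}): φ is true.
  w4 (successors {w1, w3, w5}): φ is true.
  w5 (successors {w4}): φ is true.
  w6 (successors {w1, w2, w4}): φ is true.
  w7 (successors {w1, w6}): φ is true.
For instance, at w4:
  At w4: <><>~s requires <>~s at some successor in {w1, w3, w5}.
    <>~s holds at w3, so <><>~s is true at w4.
      At w3: <>~s requires ~s at some successor in {w0, w1, w4}.
        ~s holds at w4, so <>~s is true at w3.
Satisfying worlds: {w0, w1, w3, w4, w5, w6, w7}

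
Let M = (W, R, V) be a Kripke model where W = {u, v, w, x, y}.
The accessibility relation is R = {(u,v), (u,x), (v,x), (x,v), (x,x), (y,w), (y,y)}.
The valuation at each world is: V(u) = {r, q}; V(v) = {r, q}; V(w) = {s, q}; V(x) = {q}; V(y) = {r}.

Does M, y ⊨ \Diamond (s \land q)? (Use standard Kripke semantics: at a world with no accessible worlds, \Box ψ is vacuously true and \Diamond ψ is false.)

At y: \Diamond (s \land q) requires s \land q at some successor in {w, y}.
  s \land q holds at w, so \Diamond (s \land q) is true at y.

Yes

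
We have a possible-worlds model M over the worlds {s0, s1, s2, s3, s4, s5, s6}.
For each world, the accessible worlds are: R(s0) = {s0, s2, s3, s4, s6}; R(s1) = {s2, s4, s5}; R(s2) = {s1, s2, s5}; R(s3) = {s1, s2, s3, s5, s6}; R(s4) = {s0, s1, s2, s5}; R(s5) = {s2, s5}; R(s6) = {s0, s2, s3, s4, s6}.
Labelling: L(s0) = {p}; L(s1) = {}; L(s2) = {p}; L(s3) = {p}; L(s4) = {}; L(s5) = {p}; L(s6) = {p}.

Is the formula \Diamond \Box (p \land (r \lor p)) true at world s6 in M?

No

At s6: \Diamond \Box (p \land (r \lor p)) requires \Box (p \land (r \lor p)) at some successor in {s0, s2, s3, s4, s6}.
  At s0: \Box (p \land (r \lor p)) is false.
  At s2: \Box (p \land (r \lor p)) is false.
  At s3: \Box (p \land (r \lor p)) is false.
  At s4: \Box (p \land (r \lor p)) is false.
  At s6: \Box (p \land (r \lor p)) is false.
So \Diamond \Box (p \land (r \lor p)) is false at s6.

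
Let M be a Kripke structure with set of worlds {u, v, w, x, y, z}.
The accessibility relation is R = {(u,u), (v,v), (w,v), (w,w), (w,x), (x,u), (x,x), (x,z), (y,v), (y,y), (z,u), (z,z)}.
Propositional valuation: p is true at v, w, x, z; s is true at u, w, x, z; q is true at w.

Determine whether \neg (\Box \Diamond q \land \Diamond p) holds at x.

Yes

Recall that \Box ψ holds at a world iff ψ holds at every accessible world, and \Diamond ψ holds iff ψ holds at some accessible world.
At x: \Box \Diamond q \land \Diamond p is false, so \neg (\Box \Diamond q \land \Diamond p) is true.
  At x: \Box \Diamond q is false, \Diamond p is true, so \Box \Diamond q \land \Diamond p is false.
    At x: \Box \Diamond q requires \Diamond q at every successor {u, x, z}.
      \Diamond q fails at u, so \Box \Diamond q is false at x.
    At x: \Diamond p requires p at some successor in {u, x, z}.
      p holds at x, so \Diamond p is true at x.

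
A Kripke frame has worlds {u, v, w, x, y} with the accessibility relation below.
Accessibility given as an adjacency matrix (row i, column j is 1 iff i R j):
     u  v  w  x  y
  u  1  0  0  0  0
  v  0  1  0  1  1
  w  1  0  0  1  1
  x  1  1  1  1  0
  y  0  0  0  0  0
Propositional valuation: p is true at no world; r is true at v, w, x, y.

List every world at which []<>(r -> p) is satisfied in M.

Let φ = []<>(r -> p). Evaluate φ at each world:
  u (successors {u}): φ is true.
  v (successors {v, x, y}): φ is false.
  w (successors {u, x, y}): φ is false.
  x (successors {u, v, w, x}): φ is false.
  y (successors ∅): φ is true.
For instance, at u:
  At u: []<>(r -> p) requires <>(r -> p) at every successor {u}.
      At u: <>(r -> p) requires r -> p at some successor in {u}.
        r -> p holds at u, so <>(r -> p) is true at u.
  So []<>(r -> p) is true at u.
Satisfying worlds: {u, y}

u, y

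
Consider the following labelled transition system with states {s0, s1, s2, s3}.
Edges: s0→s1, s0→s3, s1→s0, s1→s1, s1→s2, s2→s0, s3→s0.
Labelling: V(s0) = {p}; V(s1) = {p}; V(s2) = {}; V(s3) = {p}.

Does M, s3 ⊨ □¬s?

Yes

Recall that □ψ holds at a world iff ψ holds at every accessible world, and ◇ψ holds iff ψ holds at some accessible world.
At s3: □¬s requires ¬s at every successor {s0}.
  At s0: ¬s is true.
So □¬s is true at s3.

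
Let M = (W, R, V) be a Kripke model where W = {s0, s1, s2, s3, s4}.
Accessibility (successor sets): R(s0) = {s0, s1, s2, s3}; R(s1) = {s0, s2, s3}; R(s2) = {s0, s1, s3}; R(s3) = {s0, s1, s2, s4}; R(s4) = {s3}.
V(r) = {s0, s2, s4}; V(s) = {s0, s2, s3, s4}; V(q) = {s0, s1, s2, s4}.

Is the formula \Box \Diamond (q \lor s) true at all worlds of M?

Let φ = \Box \Diamond (q \lor s). Evaluate φ at each world:
  s0 (successors {s0, s1, s2, s3}): φ is true.
  s1 (successors {s0, s2, s3}): φ is true.
  s2 (successors {s0, s1, s3}): φ is true.
  s3 (successors {s0, s1, s2, s4}): φ is true.
  s4 (successors {s3}): φ is true.
For instance, at s4:
  At s4: \Box \Diamond (q \lor s) requires \Diamond (q \lor s) at every successor {s3}.
      At s3: \Diamond (q \lor s) requires q \lor s at some successor in {s0, s1, s2, s4}.
        q \lor s holds at s0, so \Diamond (q \lor s) is true at s3.
  So \Box \Diamond (q \lor s) is true at s4.

Yes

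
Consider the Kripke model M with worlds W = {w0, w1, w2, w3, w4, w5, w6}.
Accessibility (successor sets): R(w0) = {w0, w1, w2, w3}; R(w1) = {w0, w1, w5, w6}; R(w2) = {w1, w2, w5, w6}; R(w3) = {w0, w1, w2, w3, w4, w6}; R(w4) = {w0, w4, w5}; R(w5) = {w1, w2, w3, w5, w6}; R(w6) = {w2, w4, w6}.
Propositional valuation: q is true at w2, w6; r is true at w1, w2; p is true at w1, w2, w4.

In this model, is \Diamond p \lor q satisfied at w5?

Yes

At w5: \Diamond p is true, q is false, so \Diamond p \lor q is true.
  At w5: \Diamond p requires p at some successor in {w1, w2, w3, w5, w6}.
    p holds at w1, so \Diamond p is true at w5.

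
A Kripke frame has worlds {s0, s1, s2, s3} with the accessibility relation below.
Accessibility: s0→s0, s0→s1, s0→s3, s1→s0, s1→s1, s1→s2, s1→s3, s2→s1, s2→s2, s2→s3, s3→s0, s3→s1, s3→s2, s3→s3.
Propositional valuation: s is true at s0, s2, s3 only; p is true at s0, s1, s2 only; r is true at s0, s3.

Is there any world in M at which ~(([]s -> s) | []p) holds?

Let φ = ~(([]s -> s) | []p). Evaluate φ at each world:
  s0 (successors {s0, s1, s3}): φ is false.
  s1 (successors {s0, s1, s2, s3}): φ is false.
  s2 (successors {s1, s2, s3}): φ is false.
  s3 (successors {s0, s1, s2, s3}): φ is false.
For instance, at s0:
  At s0: ([]s -> s) | []p is true, so ~(([]s -> s) | []p) is false.
    At s0: []s -> s is true, []p is false, so ([]s -> s) | []p is true.
      At s0: []s is false, s is true, so []s -> s is true.
      At s0: []p requires p at every successor {s0, s1, s3}.
        p fails at s3, so []p is false at s0.

No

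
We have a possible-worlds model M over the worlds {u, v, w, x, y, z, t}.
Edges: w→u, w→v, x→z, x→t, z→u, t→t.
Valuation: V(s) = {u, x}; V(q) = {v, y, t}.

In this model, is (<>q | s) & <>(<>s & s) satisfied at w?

At w: <>q | s is true, <>(<>s & s) is false, so (<>q | s) & <>(<>s & s) is false.
  At w: <>q is true, s is false, so <>q | s is true.
    At w: <>q requires q at some successor in {u, v}.
      q holds at v, so <>q is true at w.
  At w: <>(<>s & s) requires <>s & s at some successor in {u, v}.
    At u: <>s & s is false.
    At v: <>s & s is false.
  So <>(<>s & s) is false at w.

No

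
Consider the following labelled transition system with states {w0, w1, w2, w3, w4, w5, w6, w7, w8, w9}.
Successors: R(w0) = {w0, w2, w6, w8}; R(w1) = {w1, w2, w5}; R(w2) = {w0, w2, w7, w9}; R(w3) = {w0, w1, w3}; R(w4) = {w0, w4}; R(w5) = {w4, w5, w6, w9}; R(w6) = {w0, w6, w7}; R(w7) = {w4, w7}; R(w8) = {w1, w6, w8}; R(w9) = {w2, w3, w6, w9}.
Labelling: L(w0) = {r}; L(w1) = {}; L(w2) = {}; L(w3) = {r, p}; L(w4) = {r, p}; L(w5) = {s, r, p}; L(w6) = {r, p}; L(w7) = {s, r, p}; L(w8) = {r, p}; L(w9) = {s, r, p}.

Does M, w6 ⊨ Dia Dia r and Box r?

At w6: Dia Dia r is true, Box r is true, so Dia Dia r and Box r is true.
  At w6: Dia Dia r requires Dia r at some successor in {w0, w6, w7}.
    Dia r holds at w0, so Dia Dia r is true at w6.
      At w0: Dia r requires r at some successor in {w0, w2, w6, w8}.
        r holds at w0, so Dia r is true at w0.
  At w6: Box r requires r at every successor {w0, w6, w7}.
    At w0: r is true.
    At w6: r is true.
    At w7: r is true.
  So Box r is true at w6.

Yes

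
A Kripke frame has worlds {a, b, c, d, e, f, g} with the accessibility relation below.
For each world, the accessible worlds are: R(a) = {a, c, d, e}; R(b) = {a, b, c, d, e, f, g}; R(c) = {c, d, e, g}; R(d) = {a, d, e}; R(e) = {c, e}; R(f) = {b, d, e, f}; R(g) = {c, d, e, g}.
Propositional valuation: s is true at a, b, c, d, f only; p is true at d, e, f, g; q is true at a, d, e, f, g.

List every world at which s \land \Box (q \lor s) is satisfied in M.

a, b, c, d, f

Recall that \Box ψ holds at a world iff ψ holds at every accessible world, and \Diamond ψ holds iff ψ holds at some accessible world.
Let φ = s \land \Box (q \lor s). Evaluate φ at each world:
  a (successors {a, c, d, e}): φ is true.
  b (successors {a, b, c, d, e, f, g}): φ is true.
  c (successors {c, d, e, g}): φ is true.
  d (successors {a, d, e}): φ is true.
  e (successors {c, e}): φ is false.
  f (successors {b, d, e, f}): φ is true.
  g (successors {c, d, e, g}): φ is false.
For instance, at a:
  At a: s is true, \Box (q \lor s) is true, so s \land \Box (q \lor s) is true.
    At a: \Box (q \lor s) requires q \lor s at every successor {a, c, d, e}.
      At a: q \lor s is true.
      At c: q \lor s is true.
      At d: q \lor s is true.
      At e: q \lor s is true.
    So \Box (q \lor s) is true at a.
Satisfying worlds: {a, b, c, d, f}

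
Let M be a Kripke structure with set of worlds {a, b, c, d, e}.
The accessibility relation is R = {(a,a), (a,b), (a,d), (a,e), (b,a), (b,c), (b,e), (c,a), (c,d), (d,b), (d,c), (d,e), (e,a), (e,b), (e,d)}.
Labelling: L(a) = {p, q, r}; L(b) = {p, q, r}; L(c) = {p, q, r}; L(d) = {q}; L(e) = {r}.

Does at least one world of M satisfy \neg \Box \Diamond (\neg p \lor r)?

No

Recall that \Box ψ holds at a world iff ψ holds at every accessible world, and \Diamond ψ holds iff ψ holds at some accessible world.
Let φ = \neg \Box \Diamond (\neg p \lor r). Evaluate φ at each world:
  a (successors {a, b, d, e}): φ is false.
  b (successors {a, c, e}): φ is false.
  c (successors {a, d}): φ is false.
  d (successors {b, c, e}): φ is false.
  e (successors {a, b, d}): φ is false.
For instance, at d:
  At d: \Box \Diamond (\neg p \lor r) is true, so \neg \Box \Diamond (\neg p \lor r) is false.
    At d: \Box \Diamond (\neg p \lor r) requires \Diamond (\neg p \lor r) at every successor {b, c, e}.
      At b: \Diamond (\neg p \lor r) is true.
      At c: \Diamond (\neg p \lor r) is true.
      At e: \Diamond (\neg p \lor r) is true.
    So \Box \Diamond (\neg p \lor r) is true at d.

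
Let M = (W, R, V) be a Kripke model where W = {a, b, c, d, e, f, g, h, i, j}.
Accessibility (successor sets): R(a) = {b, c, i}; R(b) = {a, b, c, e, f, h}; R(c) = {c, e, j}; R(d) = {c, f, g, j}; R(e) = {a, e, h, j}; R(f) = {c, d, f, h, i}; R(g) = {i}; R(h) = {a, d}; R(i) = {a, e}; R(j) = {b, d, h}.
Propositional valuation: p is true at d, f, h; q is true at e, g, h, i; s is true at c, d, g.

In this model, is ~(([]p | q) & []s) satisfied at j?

At j: ([]p | q) & []s is false, so ~(([]p | q) & []s) is true.
  At j: []p | q is false, []s is false, so ([]p | q) & []s is false.
    At j: []p is false, q is false, so []p | q is false.
      At j: []p requires p at every successor {b, d, h}.
        p fails at b, so []p is false at j.
    At j: []s requires s at every successor {b, d, h}.
      s fails at b, so []s is false at j.

Yes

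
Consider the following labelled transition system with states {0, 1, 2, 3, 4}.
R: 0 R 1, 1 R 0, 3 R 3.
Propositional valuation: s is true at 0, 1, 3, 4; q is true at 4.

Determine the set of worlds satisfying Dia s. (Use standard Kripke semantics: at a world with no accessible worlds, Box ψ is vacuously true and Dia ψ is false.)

0, 1, 3

Let φ = Dia s. Evaluate φ at each world:
  0 (successors {1}): φ is true.
  1 (successors {0}): φ is true.
  2 (successors ∅): φ is false.
  3 (successors {3}): φ is true.
  4 (successors ∅): φ is false.
For instance, at 1:
  At 1: Dia s requires s at some successor in {0}.
    s holds at 0, so Dia s is true at 1.
Satisfying worlds: {0, 1, 3}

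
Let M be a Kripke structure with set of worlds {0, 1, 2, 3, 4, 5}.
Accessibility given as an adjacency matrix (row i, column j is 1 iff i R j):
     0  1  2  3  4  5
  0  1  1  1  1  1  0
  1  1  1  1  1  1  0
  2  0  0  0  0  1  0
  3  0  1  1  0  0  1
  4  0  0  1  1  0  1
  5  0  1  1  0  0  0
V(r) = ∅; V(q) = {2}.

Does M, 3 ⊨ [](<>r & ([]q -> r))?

Recall that []ψ holds at a world iff ψ holds at every accessible world, and <>ψ holds iff ψ holds at some accessible world.
At 3: [](<>r & ([]q -> r)) requires <>r & ([]q -> r) at every successor {1, 2, 5}.
  <>r & ([]q -> r) fails at 1, so [](<>r & ([]q -> r)) is false at 3.
    At 1: <>r is false, []q -> r is true, so <>r & ([]q -> r) is false.
      At 1: <>r requires r at some successor in {0, 1, 2, 3, 4}.
        At 0: r is false.
        At 1: r is false.
        At 2: r is false.
        At 3: r is false.
        At 4: r is false.
      So <>r is false at 1.
      At 1: []q is false, r is false, so []q -> r is true.

No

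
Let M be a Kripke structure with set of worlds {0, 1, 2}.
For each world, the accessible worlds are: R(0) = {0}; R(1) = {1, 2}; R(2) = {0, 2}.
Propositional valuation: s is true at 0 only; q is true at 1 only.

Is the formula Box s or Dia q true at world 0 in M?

Yes

At 0: Box s is true, Dia q is false, so Box s or Dia q is true.
  At 0: Box s requires s at every successor {0}.
    At 0: s is true.
  So Box s is true at 0.
  At 0: Dia q requires q at some successor in {0}.
    At 0: q is false.
  So Dia q is false at 0.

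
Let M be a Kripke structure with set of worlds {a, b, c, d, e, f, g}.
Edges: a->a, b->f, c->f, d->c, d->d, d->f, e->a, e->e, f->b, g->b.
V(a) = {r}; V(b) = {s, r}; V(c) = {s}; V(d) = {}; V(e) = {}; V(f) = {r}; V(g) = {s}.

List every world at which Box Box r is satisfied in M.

Recall that Box ψ holds at a world iff ψ holds at every accessible world, and Dia ψ holds iff ψ holds at some accessible world.
Let φ = Box Box r. Evaluate φ at each world:
  a (successors {a}): φ is true.
  b (successors {f}): φ is true.
  c (successors {f}): φ is true.
  d (successors {c, d, f}): φ is false.
  e (successors {a, e}): φ is false.
  f (successors {b}): φ is true.
  g (successors {b}): φ is true.
For instance, at a:
  At a: Box Box r requires Box r at every successor {a}.
      At a: Box r requires r at every successor {a}.
        At a: r is true.
      So Box r is true at a.
  So Box Box r is true at a.
Satisfying worlds: {a, b, c, f, g}

a, b, c, f, g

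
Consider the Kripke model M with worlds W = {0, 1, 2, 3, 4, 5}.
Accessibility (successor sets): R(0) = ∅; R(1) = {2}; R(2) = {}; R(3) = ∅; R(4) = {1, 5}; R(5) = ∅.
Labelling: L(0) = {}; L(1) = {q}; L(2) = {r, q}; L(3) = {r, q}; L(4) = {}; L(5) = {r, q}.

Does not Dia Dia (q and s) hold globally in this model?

Recall that Dia ψ holds at a world iff ψ holds at some accessible world.
Let φ = not Dia Dia (q and s). Evaluate φ at each world:
  0 (successors ∅): φ is true.
  1 (successors {2}): φ is true.
  2 (successors ∅): φ is true.
  3 (successors ∅): φ is true.
  4 (successors {1, 5}): φ is true.
  5 (successors ∅): φ is true.
For instance, at 4:
  At 4: Dia Dia (q and s) is false, so not Dia Dia (q and s) is true.
    At 4: Dia Dia (q and s) requires Dia (q and s) at some successor in {1, 5}.
      At 1: Dia (q and s) is false.
      At 5: Dia (q and s) is false.
    So Dia Dia (q and s) is false at 4.

Yes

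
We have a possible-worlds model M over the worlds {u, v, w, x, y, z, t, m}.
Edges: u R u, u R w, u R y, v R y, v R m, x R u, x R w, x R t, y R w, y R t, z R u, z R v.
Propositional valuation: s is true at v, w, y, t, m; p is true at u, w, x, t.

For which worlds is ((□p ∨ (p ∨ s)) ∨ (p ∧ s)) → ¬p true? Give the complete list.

Let φ = ((□p ∨ (p ∨ s)) ∨ (p ∧ s)) → ¬p. Evaluate φ at each world:
  u (successors {u, w, y}): φ is false.
  v (successors {y, m}): φ is true.
  w (successors ∅): φ is false.
  x (successors {u, w, t}): φ is false.
  y (successors {w, t}): φ is true.
  z (successors {u, v}): φ is true.
  t (successors ∅): φ is false.
  m (successors ∅): φ is true.
For instance, at y:
  At y: (□p ∨ (p ∨ s)) ∨ (p ∧ s) is true, ¬p is true, so ((□p ∨ (p ∨ s)) ∨ (p ∧ s)) → ¬p is true.
    At y: □p ∨ (p ∨ s) is true, p ∧ s is false, so (□p ∨ (p ∨ s)) ∨ (p ∧ s) is true.
      At y: □p is true, p ∨ s is true, so □p ∨ (p ∨ s) is true.
Satisfying worlds: {v, y, z, m}

v, y, z, m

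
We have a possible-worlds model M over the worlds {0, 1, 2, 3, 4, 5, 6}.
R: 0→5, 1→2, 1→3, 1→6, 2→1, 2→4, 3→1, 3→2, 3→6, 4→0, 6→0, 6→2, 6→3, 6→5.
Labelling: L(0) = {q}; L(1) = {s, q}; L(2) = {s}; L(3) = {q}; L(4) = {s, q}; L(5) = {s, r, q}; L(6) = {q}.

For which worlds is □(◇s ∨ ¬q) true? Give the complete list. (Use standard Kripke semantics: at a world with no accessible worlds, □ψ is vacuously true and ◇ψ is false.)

Let φ = □(◇s ∨ ¬q). Evaluate φ at each world:
  0 (successors {5}): φ is false.
  1 (successors {2, 3, 6}): φ is true.
  2 (successors {1, 4}): φ is false.
  3 (successors {1, 2, 6}): φ is true.
  4 (successors {0}): φ is true.
  5 (successors ∅): φ is true.
  6 (successors {0, 2, 3, 5}): φ is false.
For instance, at 6:
  At 6: □(◇s ∨ ¬q) requires ◇s ∨ ¬q at every successor {0, 2, 3, 5}.
    ◇s ∨ ¬q fails at 5, so □(◇s ∨ ¬q) is false at 6.
      At 5: ◇s is false, ¬q is false, so ◇s ∨ ¬q is false.
Satisfying worlds: {1, 3, 4, 5}

1, 3, 4, 5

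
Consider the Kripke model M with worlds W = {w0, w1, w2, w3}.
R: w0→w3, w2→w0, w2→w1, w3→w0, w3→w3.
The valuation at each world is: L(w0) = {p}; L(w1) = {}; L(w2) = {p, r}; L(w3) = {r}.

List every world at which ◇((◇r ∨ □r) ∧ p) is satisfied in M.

w2, w3

Let φ = ◇((◇r ∨ □r) ∧ p). Evaluate φ at each world:
  w0 (successors {w3}): φ is false.
  w1 (successors ∅): φ is false.
  w2 (successors {w0, w1}): φ is true.
  w3 (successors {w0, w3}): φ is true.
For instance, at w2:
  At w2: ◇((◇r ∨ □r) ∧ p) requires (◇r ∨ □r) ∧ p at some successor in {w0, w1}.
    (◇r ∨ □r) ∧ p holds at w0, so ◇((◇r ∨ □r) ∧ p) is true at w2.
      At w0: ◇r ∨ □r is true, p is true, so (◇r ∨ □r) ∧ p is true.
Satisfying worlds: {w2, w3}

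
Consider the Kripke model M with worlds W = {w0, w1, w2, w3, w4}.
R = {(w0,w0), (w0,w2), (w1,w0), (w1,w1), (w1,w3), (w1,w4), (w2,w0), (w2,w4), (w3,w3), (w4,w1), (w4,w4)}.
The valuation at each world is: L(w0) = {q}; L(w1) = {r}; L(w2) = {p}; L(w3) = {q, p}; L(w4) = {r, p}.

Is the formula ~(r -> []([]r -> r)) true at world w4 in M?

Recall that []ψ holds at a world iff ψ holds at every accessible world, and <>ψ holds iff ψ holds at some accessible world.
At w4: r -> []([]r -> r) is true, so ~(r -> []([]r -> r)) is false.
  At w4: r is true, []([]r -> r) is true, so r -> []([]r -> r) is true.
    At w4: []([]r -> r) requires []r -> r at every successor {w1, w4}.
      At w1: []r -> r is true.
      At w4: []r -> r is true.
    So []([]r -> r) is true at w4.

No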